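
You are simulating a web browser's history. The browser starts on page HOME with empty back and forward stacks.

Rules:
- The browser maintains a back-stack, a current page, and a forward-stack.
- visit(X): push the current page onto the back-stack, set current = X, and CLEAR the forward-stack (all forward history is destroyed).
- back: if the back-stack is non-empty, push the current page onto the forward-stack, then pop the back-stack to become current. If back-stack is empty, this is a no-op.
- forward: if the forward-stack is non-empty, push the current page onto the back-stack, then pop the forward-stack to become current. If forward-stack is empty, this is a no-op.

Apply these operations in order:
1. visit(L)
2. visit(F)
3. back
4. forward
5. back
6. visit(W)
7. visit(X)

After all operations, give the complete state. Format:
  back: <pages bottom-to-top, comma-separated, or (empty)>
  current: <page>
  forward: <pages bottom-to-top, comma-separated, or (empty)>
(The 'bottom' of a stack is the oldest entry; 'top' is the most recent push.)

After 1 (visit(L)): cur=L back=1 fwd=0
After 2 (visit(F)): cur=F back=2 fwd=0
After 3 (back): cur=L back=1 fwd=1
After 4 (forward): cur=F back=2 fwd=0
After 5 (back): cur=L back=1 fwd=1
After 6 (visit(W)): cur=W back=2 fwd=0
After 7 (visit(X)): cur=X back=3 fwd=0

Answer: back: HOME,L,W
current: X
forward: (empty)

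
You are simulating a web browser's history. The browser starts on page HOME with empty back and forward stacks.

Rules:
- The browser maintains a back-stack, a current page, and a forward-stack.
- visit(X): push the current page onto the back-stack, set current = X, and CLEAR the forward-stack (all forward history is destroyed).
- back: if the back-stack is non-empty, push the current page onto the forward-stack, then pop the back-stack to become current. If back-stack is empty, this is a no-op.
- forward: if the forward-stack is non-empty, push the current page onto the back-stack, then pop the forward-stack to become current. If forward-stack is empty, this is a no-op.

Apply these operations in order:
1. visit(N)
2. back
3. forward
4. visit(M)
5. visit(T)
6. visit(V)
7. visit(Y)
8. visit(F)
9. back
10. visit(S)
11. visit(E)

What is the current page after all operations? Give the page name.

After 1 (visit(N)): cur=N back=1 fwd=0
After 2 (back): cur=HOME back=0 fwd=1
After 3 (forward): cur=N back=1 fwd=0
After 4 (visit(M)): cur=M back=2 fwd=0
After 5 (visit(T)): cur=T back=3 fwd=0
After 6 (visit(V)): cur=V back=4 fwd=0
After 7 (visit(Y)): cur=Y back=5 fwd=0
After 8 (visit(F)): cur=F back=6 fwd=0
After 9 (back): cur=Y back=5 fwd=1
After 10 (visit(S)): cur=S back=6 fwd=0
After 11 (visit(E)): cur=E back=7 fwd=0

Answer: E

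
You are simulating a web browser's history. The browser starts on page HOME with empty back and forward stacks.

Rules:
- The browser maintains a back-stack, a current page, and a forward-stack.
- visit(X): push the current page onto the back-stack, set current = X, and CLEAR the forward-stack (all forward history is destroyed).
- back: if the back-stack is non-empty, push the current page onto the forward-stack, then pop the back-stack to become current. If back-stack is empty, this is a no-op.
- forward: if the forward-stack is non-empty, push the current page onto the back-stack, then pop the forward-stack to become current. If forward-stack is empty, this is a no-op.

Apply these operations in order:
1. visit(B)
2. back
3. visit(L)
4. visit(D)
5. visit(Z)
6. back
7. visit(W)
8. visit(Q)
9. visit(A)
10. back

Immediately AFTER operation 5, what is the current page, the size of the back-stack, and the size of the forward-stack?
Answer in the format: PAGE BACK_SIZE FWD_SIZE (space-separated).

After 1 (visit(B)): cur=B back=1 fwd=0
After 2 (back): cur=HOME back=0 fwd=1
After 3 (visit(L)): cur=L back=1 fwd=0
After 4 (visit(D)): cur=D back=2 fwd=0
After 5 (visit(Z)): cur=Z back=3 fwd=0

Z 3 0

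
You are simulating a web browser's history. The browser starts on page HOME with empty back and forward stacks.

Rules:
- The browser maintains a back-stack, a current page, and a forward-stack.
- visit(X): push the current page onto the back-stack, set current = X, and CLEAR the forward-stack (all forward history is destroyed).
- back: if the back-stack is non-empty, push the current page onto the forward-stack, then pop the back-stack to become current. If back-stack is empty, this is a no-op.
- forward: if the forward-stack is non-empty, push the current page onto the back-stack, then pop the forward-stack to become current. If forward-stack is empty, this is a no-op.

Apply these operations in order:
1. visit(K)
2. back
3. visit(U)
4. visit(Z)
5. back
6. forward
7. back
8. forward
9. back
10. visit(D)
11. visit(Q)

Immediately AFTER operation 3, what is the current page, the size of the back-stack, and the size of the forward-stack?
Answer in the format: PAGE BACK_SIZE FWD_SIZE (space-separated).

After 1 (visit(K)): cur=K back=1 fwd=0
After 2 (back): cur=HOME back=0 fwd=1
After 3 (visit(U)): cur=U back=1 fwd=0

U 1 0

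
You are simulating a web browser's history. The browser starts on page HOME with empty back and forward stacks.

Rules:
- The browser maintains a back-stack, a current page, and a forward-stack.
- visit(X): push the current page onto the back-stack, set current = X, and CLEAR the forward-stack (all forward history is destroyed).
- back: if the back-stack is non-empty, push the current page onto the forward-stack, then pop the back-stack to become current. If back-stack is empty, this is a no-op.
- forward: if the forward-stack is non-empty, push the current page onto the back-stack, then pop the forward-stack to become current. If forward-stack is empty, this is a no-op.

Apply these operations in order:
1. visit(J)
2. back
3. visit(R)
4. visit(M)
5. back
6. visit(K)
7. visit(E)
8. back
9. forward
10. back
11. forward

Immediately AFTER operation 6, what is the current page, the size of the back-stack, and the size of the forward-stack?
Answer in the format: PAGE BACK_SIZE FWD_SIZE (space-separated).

After 1 (visit(J)): cur=J back=1 fwd=0
After 2 (back): cur=HOME back=0 fwd=1
After 3 (visit(R)): cur=R back=1 fwd=0
After 4 (visit(M)): cur=M back=2 fwd=0
After 5 (back): cur=R back=1 fwd=1
After 6 (visit(K)): cur=K back=2 fwd=0

K 2 0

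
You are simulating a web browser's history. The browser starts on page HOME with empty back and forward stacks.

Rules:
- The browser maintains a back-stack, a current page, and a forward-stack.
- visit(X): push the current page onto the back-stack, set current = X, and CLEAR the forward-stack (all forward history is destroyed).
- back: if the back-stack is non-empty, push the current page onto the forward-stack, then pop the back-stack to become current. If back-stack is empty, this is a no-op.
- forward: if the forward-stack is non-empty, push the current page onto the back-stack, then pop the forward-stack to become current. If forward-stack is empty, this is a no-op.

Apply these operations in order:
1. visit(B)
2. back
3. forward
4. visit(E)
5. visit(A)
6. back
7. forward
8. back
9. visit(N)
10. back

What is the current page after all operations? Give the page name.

Answer: E

Derivation:
After 1 (visit(B)): cur=B back=1 fwd=0
After 2 (back): cur=HOME back=0 fwd=1
After 3 (forward): cur=B back=1 fwd=0
After 4 (visit(E)): cur=E back=2 fwd=0
After 5 (visit(A)): cur=A back=3 fwd=0
After 6 (back): cur=E back=2 fwd=1
After 7 (forward): cur=A back=3 fwd=0
After 8 (back): cur=E back=2 fwd=1
After 9 (visit(N)): cur=N back=3 fwd=0
After 10 (back): cur=E back=2 fwd=1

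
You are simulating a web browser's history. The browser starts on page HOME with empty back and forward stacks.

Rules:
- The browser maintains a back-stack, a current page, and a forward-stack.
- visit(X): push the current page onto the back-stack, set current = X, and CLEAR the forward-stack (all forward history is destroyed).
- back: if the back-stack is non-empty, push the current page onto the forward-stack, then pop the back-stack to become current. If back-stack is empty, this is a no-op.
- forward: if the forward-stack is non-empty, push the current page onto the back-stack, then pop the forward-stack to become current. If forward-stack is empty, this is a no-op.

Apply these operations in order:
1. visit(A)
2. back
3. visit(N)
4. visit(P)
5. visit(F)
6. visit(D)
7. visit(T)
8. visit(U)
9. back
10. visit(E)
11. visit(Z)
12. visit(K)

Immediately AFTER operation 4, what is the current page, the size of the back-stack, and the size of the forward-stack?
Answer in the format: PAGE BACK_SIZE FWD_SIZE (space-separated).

After 1 (visit(A)): cur=A back=1 fwd=0
After 2 (back): cur=HOME back=0 fwd=1
After 3 (visit(N)): cur=N back=1 fwd=0
After 4 (visit(P)): cur=P back=2 fwd=0

P 2 0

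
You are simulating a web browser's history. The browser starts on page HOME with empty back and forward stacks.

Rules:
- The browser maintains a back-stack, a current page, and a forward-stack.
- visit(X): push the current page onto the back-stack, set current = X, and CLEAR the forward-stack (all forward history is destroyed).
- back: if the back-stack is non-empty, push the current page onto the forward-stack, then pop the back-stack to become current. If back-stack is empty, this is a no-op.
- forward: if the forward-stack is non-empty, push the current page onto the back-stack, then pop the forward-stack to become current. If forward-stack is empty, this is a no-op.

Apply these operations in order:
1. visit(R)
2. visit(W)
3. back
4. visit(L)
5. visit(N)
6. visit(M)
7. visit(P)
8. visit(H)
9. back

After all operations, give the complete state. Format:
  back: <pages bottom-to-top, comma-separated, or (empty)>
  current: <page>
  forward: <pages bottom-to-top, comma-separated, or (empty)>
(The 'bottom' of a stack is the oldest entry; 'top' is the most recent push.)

Answer: back: HOME,R,L,N,M
current: P
forward: H

Derivation:
After 1 (visit(R)): cur=R back=1 fwd=0
After 2 (visit(W)): cur=W back=2 fwd=0
After 3 (back): cur=R back=1 fwd=1
After 4 (visit(L)): cur=L back=2 fwd=0
After 5 (visit(N)): cur=N back=3 fwd=0
After 6 (visit(M)): cur=M back=4 fwd=0
After 7 (visit(P)): cur=P back=5 fwd=0
After 8 (visit(H)): cur=H back=6 fwd=0
After 9 (back): cur=P back=5 fwd=1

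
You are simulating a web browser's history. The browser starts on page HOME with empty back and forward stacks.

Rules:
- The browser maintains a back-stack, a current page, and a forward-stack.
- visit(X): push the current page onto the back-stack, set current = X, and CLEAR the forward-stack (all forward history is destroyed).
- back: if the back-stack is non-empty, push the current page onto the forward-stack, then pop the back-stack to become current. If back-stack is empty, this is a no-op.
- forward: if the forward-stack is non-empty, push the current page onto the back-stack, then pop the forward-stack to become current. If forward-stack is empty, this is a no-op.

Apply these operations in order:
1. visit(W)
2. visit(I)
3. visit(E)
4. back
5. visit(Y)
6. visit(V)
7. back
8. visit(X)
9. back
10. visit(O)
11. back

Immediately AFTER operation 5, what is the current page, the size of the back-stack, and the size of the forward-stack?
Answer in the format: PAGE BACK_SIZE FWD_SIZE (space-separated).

After 1 (visit(W)): cur=W back=1 fwd=0
After 2 (visit(I)): cur=I back=2 fwd=0
After 3 (visit(E)): cur=E back=3 fwd=0
After 4 (back): cur=I back=2 fwd=1
After 5 (visit(Y)): cur=Y back=3 fwd=0

Y 3 0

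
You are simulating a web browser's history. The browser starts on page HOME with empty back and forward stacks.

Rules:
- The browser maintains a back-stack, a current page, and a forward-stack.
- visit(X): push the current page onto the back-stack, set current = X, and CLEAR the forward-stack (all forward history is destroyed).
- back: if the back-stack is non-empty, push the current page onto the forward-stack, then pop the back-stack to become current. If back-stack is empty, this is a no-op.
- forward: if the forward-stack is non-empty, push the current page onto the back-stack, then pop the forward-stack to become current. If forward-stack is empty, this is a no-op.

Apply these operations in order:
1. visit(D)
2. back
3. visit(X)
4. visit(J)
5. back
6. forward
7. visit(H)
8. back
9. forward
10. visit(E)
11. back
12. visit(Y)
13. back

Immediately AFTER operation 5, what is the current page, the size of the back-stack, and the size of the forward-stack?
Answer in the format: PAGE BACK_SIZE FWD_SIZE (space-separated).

After 1 (visit(D)): cur=D back=1 fwd=0
After 2 (back): cur=HOME back=0 fwd=1
After 3 (visit(X)): cur=X back=1 fwd=0
After 4 (visit(J)): cur=J back=2 fwd=0
After 5 (back): cur=X back=1 fwd=1

X 1 1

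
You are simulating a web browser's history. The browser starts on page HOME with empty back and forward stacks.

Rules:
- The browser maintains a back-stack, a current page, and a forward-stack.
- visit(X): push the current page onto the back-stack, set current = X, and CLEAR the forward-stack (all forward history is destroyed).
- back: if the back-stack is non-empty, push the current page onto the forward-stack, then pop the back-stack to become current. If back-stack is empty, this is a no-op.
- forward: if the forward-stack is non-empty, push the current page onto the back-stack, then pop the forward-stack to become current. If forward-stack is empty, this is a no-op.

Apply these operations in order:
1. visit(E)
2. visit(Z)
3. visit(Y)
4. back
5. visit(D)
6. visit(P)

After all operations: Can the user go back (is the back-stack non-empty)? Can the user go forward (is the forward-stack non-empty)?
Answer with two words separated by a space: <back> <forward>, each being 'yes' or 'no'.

Answer: yes no

Derivation:
After 1 (visit(E)): cur=E back=1 fwd=0
After 2 (visit(Z)): cur=Z back=2 fwd=0
After 3 (visit(Y)): cur=Y back=3 fwd=0
After 4 (back): cur=Z back=2 fwd=1
After 5 (visit(D)): cur=D back=3 fwd=0
After 6 (visit(P)): cur=P back=4 fwd=0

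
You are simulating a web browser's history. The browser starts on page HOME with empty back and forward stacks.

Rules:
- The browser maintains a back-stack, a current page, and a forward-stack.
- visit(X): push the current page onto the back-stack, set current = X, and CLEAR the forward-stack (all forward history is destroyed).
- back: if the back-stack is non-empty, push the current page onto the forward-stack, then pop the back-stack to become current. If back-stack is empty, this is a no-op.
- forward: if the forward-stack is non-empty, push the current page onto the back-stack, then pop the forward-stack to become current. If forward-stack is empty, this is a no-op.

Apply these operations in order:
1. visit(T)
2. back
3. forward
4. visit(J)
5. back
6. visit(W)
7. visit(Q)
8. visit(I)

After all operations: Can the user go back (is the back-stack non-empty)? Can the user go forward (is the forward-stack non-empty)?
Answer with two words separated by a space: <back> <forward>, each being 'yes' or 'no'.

After 1 (visit(T)): cur=T back=1 fwd=0
After 2 (back): cur=HOME back=0 fwd=1
After 3 (forward): cur=T back=1 fwd=0
After 4 (visit(J)): cur=J back=2 fwd=0
After 5 (back): cur=T back=1 fwd=1
After 6 (visit(W)): cur=W back=2 fwd=0
After 7 (visit(Q)): cur=Q back=3 fwd=0
After 8 (visit(I)): cur=I back=4 fwd=0

Answer: yes no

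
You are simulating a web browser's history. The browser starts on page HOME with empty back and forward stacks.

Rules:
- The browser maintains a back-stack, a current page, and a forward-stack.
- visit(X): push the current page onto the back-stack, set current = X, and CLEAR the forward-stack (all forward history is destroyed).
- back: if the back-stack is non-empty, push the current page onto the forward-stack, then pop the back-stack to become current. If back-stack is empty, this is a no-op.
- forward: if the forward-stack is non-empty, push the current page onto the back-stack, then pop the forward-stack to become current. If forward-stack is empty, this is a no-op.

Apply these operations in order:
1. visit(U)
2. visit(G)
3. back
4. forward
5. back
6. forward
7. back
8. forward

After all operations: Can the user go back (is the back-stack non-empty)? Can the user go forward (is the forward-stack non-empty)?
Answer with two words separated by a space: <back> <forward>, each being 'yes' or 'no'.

Answer: yes no

Derivation:
After 1 (visit(U)): cur=U back=1 fwd=0
After 2 (visit(G)): cur=G back=2 fwd=0
After 3 (back): cur=U back=1 fwd=1
After 4 (forward): cur=G back=2 fwd=0
After 5 (back): cur=U back=1 fwd=1
After 6 (forward): cur=G back=2 fwd=0
After 7 (back): cur=U back=1 fwd=1
After 8 (forward): cur=G back=2 fwd=0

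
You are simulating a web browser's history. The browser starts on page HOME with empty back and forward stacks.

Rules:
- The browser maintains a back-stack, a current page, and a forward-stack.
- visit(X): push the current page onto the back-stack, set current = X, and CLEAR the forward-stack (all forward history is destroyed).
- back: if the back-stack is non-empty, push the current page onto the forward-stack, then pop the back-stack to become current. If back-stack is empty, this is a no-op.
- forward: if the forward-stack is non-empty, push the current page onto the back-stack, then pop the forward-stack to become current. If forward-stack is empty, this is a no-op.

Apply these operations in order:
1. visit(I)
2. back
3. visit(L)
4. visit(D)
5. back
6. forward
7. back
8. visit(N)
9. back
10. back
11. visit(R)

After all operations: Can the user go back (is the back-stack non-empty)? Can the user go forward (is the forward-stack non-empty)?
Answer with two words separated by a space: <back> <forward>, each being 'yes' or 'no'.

After 1 (visit(I)): cur=I back=1 fwd=0
After 2 (back): cur=HOME back=0 fwd=1
After 3 (visit(L)): cur=L back=1 fwd=0
After 4 (visit(D)): cur=D back=2 fwd=0
After 5 (back): cur=L back=1 fwd=1
After 6 (forward): cur=D back=2 fwd=0
After 7 (back): cur=L back=1 fwd=1
After 8 (visit(N)): cur=N back=2 fwd=0
After 9 (back): cur=L back=1 fwd=1
After 10 (back): cur=HOME back=0 fwd=2
After 11 (visit(R)): cur=R back=1 fwd=0

Answer: yes no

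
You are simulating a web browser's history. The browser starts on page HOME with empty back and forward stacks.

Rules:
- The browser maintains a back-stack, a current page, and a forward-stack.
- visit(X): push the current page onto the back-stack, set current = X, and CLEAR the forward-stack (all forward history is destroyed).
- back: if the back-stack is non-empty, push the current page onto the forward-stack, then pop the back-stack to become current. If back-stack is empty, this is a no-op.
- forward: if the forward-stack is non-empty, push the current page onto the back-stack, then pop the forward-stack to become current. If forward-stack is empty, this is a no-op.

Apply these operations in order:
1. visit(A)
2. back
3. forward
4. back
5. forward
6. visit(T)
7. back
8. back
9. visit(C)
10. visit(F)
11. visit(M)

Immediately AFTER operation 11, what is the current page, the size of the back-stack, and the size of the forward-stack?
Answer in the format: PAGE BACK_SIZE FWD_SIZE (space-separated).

After 1 (visit(A)): cur=A back=1 fwd=0
After 2 (back): cur=HOME back=0 fwd=1
After 3 (forward): cur=A back=1 fwd=0
After 4 (back): cur=HOME back=0 fwd=1
After 5 (forward): cur=A back=1 fwd=0
After 6 (visit(T)): cur=T back=2 fwd=0
After 7 (back): cur=A back=1 fwd=1
After 8 (back): cur=HOME back=0 fwd=2
After 9 (visit(C)): cur=C back=1 fwd=0
After 10 (visit(F)): cur=F back=2 fwd=0
After 11 (visit(M)): cur=M back=3 fwd=0

M 3 0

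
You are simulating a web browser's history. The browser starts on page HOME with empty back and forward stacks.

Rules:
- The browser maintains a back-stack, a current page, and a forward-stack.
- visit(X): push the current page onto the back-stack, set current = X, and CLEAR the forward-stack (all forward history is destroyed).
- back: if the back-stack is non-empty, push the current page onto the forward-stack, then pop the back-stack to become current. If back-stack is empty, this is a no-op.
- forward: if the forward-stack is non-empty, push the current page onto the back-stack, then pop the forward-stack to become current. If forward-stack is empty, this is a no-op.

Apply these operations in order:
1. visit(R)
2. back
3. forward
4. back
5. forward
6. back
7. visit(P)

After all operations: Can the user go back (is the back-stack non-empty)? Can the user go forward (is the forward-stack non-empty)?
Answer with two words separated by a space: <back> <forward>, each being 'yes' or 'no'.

Answer: yes no

Derivation:
After 1 (visit(R)): cur=R back=1 fwd=0
After 2 (back): cur=HOME back=0 fwd=1
After 3 (forward): cur=R back=1 fwd=0
After 4 (back): cur=HOME back=0 fwd=1
After 5 (forward): cur=R back=1 fwd=0
After 6 (back): cur=HOME back=0 fwd=1
After 7 (visit(P)): cur=P back=1 fwd=0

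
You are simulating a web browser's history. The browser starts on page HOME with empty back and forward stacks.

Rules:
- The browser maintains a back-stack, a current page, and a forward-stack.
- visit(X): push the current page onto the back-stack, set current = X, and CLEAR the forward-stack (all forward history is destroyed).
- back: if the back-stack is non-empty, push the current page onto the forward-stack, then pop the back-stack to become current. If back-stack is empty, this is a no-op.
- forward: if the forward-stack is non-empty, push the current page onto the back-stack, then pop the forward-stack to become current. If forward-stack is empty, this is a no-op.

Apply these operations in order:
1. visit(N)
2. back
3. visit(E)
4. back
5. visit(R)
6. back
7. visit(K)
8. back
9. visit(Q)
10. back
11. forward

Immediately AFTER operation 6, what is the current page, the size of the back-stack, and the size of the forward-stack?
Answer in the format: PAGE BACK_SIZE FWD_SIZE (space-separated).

After 1 (visit(N)): cur=N back=1 fwd=0
After 2 (back): cur=HOME back=0 fwd=1
After 3 (visit(E)): cur=E back=1 fwd=0
After 4 (back): cur=HOME back=0 fwd=1
After 5 (visit(R)): cur=R back=1 fwd=0
After 6 (back): cur=HOME back=0 fwd=1

HOME 0 1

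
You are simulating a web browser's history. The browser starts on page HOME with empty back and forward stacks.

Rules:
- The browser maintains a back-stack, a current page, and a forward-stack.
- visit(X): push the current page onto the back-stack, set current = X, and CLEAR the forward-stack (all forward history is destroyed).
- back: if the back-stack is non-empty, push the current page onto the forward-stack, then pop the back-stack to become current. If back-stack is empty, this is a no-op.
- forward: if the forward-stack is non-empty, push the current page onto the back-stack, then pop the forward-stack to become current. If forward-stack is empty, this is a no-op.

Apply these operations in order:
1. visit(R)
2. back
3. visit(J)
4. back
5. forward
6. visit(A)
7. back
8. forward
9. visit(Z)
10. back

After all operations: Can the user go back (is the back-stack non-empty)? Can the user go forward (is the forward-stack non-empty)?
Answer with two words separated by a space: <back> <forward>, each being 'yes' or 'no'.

After 1 (visit(R)): cur=R back=1 fwd=0
After 2 (back): cur=HOME back=0 fwd=1
After 3 (visit(J)): cur=J back=1 fwd=0
After 4 (back): cur=HOME back=0 fwd=1
After 5 (forward): cur=J back=1 fwd=0
After 6 (visit(A)): cur=A back=2 fwd=0
After 7 (back): cur=J back=1 fwd=1
After 8 (forward): cur=A back=2 fwd=0
After 9 (visit(Z)): cur=Z back=3 fwd=0
After 10 (back): cur=A back=2 fwd=1

Answer: yes yes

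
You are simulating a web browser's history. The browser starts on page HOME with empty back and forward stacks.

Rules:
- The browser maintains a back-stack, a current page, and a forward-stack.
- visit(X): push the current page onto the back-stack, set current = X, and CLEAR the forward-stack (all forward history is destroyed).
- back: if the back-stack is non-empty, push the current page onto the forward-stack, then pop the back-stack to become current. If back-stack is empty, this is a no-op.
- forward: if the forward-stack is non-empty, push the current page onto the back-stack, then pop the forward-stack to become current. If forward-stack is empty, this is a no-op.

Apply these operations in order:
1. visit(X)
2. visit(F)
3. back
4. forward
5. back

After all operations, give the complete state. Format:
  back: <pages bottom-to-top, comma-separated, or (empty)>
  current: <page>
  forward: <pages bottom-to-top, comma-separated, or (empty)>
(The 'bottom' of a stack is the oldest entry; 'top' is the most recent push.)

After 1 (visit(X)): cur=X back=1 fwd=0
After 2 (visit(F)): cur=F back=2 fwd=0
After 3 (back): cur=X back=1 fwd=1
After 4 (forward): cur=F back=2 fwd=0
After 5 (back): cur=X back=1 fwd=1

Answer: back: HOME
current: X
forward: F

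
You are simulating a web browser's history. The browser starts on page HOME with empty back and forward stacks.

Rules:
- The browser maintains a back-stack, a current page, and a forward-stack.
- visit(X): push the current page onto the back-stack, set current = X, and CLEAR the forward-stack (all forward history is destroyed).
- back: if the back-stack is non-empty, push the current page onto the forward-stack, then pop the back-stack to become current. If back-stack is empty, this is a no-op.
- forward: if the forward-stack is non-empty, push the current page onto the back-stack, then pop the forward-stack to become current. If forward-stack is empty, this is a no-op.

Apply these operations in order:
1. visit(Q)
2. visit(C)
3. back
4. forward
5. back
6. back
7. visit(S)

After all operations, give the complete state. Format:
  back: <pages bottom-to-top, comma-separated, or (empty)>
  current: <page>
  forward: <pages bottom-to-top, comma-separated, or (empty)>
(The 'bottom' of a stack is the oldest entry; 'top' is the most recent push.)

Answer: back: HOME
current: S
forward: (empty)

Derivation:
After 1 (visit(Q)): cur=Q back=1 fwd=0
After 2 (visit(C)): cur=C back=2 fwd=0
After 3 (back): cur=Q back=1 fwd=1
After 4 (forward): cur=C back=2 fwd=0
After 5 (back): cur=Q back=1 fwd=1
After 6 (back): cur=HOME back=0 fwd=2
After 7 (visit(S)): cur=S back=1 fwd=0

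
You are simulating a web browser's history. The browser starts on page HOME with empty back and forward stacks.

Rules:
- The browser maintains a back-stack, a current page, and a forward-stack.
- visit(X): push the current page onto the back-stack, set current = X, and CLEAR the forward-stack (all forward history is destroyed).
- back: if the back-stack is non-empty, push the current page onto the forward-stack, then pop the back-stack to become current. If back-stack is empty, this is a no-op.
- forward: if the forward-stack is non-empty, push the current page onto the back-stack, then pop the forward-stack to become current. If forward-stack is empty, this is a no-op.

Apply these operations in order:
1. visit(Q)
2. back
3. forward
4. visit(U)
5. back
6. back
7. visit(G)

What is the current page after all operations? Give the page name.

After 1 (visit(Q)): cur=Q back=1 fwd=0
After 2 (back): cur=HOME back=0 fwd=1
After 3 (forward): cur=Q back=1 fwd=0
After 4 (visit(U)): cur=U back=2 fwd=0
After 5 (back): cur=Q back=1 fwd=1
After 6 (back): cur=HOME back=0 fwd=2
After 7 (visit(G)): cur=G back=1 fwd=0

Answer: G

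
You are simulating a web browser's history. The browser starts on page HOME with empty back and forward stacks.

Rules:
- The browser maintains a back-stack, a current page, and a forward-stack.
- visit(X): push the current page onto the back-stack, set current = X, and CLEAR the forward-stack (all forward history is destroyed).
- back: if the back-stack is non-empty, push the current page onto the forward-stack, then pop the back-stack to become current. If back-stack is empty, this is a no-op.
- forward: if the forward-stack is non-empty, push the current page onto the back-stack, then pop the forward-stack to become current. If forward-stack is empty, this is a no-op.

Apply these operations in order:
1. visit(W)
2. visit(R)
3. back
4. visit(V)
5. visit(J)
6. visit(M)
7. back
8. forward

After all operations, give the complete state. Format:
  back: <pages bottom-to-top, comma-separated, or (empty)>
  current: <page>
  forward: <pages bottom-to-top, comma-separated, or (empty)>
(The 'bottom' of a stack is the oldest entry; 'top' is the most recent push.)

Answer: back: HOME,W,V,J
current: M
forward: (empty)

Derivation:
After 1 (visit(W)): cur=W back=1 fwd=0
After 2 (visit(R)): cur=R back=2 fwd=0
After 3 (back): cur=W back=1 fwd=1
After 4 (visit(V)): cur=V back=2 fwd=0
After 5 (visit(J)): cur=J back=3 fwd=0
After 6 (visit(M)): cur=M back=4 fwd=0
After 7 (back): cur=J back=3 fwd=1
After 8 (forward): cur=M back=4 fwd=0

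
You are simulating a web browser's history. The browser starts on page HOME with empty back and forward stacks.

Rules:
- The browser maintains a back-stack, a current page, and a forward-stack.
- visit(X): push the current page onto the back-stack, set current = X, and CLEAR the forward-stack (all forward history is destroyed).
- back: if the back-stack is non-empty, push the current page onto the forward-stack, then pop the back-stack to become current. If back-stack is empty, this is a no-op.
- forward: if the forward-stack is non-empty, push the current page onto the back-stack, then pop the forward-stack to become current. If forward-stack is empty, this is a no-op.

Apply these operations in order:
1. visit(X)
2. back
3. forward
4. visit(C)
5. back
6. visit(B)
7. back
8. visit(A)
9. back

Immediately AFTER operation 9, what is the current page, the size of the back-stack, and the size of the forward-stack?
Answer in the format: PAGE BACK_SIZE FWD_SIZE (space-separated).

After 1 (visit(X)): cur=X back=1 fwd=0
After 2 (back): cur=HOME back=0 fwd=1
After 3 (forward): cur=X back=1 fwd=0
After 4 (visit(C)): cur=C back=2 fwd=0
After 5 (back): cur=X back=1 fwd=1
After 6 (visit(B)): cur=B back=2 fwd=0
After 7 (back): cur=X back=1 fwd=1
After 8 (visit(A)): cur=A back=2 fwd=0
After 9 (back): cur=X back=1 fwd=1

X 1 1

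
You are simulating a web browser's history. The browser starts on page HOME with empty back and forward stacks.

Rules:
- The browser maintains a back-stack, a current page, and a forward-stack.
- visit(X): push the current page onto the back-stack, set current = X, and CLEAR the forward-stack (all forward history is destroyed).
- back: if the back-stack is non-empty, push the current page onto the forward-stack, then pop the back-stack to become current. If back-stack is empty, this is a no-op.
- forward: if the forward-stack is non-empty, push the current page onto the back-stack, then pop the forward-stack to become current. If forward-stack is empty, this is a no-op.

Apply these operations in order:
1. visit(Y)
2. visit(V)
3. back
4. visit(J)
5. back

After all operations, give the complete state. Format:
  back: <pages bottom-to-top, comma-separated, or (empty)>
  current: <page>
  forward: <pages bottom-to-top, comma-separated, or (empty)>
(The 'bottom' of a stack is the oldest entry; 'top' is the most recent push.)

After 1 (visit(Y)): cur=Y back=1 fwd=0
After 2 (visit(V)): cur=V back=2 fwd=0
After 3 (back): cur=Y back=1 fwd=1
After 4 (visit(J)): cur=J back=2 fwd=0
After 5 (back): cur=Y back=1 fwd=1

Answer: back: HOME
current: Y
forward: J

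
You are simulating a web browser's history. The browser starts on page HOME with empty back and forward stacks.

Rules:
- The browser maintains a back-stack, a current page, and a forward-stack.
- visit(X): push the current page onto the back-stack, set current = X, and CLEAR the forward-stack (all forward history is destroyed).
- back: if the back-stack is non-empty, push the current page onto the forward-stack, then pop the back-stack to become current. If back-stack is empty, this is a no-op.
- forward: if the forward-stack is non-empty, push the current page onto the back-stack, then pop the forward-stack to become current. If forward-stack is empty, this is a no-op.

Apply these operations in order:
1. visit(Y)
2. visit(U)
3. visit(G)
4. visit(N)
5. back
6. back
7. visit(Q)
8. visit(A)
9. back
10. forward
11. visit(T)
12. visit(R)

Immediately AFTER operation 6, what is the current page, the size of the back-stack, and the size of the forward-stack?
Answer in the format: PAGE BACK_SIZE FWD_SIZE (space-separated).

After 1 (visit(Y)): cur=Y back=1 fwd=0
After 2 (visit(U)): cur=U back=2 fwd=0
After 3 (visit(G)): cur=G back=3 fwd=0
After 4 (visit(N)): cur=N back=4 fwd=0
After 5 (back): cur=G back=3 fwd=1
After 6 (back): cur=U back=2 fwd=2

U 2 2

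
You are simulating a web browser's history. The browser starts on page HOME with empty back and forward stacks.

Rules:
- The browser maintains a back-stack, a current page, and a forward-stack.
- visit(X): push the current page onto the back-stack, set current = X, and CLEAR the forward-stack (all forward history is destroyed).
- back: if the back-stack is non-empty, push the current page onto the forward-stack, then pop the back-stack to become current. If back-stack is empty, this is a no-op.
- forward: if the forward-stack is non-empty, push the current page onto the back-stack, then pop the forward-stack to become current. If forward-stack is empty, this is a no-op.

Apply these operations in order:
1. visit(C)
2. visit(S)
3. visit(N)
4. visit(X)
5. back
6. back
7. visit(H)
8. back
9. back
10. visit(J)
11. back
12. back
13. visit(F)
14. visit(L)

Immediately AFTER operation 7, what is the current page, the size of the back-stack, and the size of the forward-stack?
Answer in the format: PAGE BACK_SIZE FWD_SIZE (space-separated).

After 1 (visit(C)): cur=C back=1 fwd=0
After 2 (visit(S)): cur=S back=2 fwd=0
After 3 (visit(N)): cur=N back=3 fwd=0
After 4 (visit(X)): cur=X back=4 fwd=0
After 5 (back): cur=N back=3 fwd=1
After 6 (back): cur=S back=2 fwd=2
After 7 (visit(H)): cur=H back=3 fwd=0

H 3 0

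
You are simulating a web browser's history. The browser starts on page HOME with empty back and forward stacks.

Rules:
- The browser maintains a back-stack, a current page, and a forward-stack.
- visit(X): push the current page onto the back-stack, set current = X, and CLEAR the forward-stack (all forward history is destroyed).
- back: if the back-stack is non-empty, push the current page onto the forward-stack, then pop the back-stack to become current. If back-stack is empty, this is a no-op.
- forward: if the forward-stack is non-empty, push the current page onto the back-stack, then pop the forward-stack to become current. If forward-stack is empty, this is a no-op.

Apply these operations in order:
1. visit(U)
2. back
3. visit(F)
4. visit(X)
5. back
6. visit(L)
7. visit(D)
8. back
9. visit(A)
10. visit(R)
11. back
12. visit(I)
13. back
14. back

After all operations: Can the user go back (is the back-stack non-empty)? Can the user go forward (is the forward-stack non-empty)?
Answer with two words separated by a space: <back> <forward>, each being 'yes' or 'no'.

Answer: yes yes

Derivation:
After 1 (visit(U)): cur=U back=1 fwd=0
After 2 (back): cur=HOME back=0 fwd=1
After 3 (visit(F)): cur=F back=1 fwd=0
After 4 (visit(X)): cur=X back=2 fwd=0
After 5 (back): cur=F back=1 fwd=1
After 6 (visit(L)): cur=L back=2 fwd=0
After 7 (visit(D)): cur=D back=3 fwd=0
After 8 (back): cur=L back=2 fwd=1
After 9 (visit(A)): cur=A back=3 fwd=0
After 10 (visit(R)): cur=R back=4 fwd=0
After 11 (back): cur=A back=3 fwd=1
After 12 (visit(I)): cur=I back=4 fwd=0
After 13 (back): cur=A back=3 fwd=1
After 14 (back): cur=L back=2 fwd=2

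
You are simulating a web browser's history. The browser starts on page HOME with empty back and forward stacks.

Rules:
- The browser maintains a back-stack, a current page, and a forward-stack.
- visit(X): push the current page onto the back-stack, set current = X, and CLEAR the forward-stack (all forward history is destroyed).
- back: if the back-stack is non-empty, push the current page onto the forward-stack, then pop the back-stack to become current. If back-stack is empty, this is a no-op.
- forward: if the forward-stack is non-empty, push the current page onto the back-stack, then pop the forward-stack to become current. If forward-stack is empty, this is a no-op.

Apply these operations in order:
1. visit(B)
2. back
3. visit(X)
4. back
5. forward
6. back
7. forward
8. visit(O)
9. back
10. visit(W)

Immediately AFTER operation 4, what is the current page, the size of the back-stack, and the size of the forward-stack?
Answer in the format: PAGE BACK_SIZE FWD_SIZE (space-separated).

After 1 (visit(B)): cur=B back=1 fwd=0
After 2 (back): cur=HOME back=0 fwd=1
After 3 (visit(X)): cur=X back=1 fwd=0
After 4 (back): cur=HOME back=0 fwd=1

HOME 0 1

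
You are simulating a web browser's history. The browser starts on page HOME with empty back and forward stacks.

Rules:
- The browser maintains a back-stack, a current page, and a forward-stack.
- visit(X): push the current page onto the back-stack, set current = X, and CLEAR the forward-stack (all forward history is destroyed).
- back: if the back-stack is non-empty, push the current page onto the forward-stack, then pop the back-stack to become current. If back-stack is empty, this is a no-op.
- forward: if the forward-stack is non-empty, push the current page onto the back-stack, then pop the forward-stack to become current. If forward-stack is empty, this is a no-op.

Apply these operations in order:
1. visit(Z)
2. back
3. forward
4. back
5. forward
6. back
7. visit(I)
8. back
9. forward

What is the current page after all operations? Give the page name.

After 1 (visit(Z)): cur=Z back=1 fwd=0
After 2 (back): cur=HOME back=0 fwd=1
After 3 (forward): cur=Z back=1 fwd=0
After 4 (back): cur=HOME back=0 fwd=1
After 5 (forward): cur=Z back=1 fwd=0
After 6 (back): cur=HOME back=0 fwd=1
After 7 (visit(I)): cur=I back=1 fwd=0
After 8 (back): cur=HOME back=0 fwd=1
After 9 (forward): cur=I back=1 fwd=0

Answer: I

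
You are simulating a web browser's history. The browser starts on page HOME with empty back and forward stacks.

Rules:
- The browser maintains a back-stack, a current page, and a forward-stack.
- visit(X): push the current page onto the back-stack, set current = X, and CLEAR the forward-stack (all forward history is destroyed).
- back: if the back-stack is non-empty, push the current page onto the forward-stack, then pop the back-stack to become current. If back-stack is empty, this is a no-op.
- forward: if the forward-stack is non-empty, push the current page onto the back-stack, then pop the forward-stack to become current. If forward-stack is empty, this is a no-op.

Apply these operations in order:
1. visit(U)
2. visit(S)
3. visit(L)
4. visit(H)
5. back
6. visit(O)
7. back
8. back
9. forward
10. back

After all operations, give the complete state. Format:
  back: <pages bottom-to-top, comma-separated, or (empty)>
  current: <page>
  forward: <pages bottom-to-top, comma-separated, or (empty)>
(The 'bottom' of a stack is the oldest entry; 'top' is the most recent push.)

After 1 (visit(U)): cur=U back=1 fwd=0
After 2 (visit(S)): cur=S back=2 fwd=0
After 3 (visit(L)): cur=L back=3 fwd=0
After 4 (visit(H)): cur=H back=4 fwd=0
After 5 (back): cur=L back=3 fwd=1
After 6 (visit(O)): cur=O back=4 fwd=0
After 7 (back): cur=L back=3 fwd=1
After 8 (back): cur=S back=2 fwd=2
After 9 (forward): cur=L back=3 fwd=1
After 10 (back): cur=S back=2 fwd=2

Answer: back: HOME,U
current: S
forward: O,L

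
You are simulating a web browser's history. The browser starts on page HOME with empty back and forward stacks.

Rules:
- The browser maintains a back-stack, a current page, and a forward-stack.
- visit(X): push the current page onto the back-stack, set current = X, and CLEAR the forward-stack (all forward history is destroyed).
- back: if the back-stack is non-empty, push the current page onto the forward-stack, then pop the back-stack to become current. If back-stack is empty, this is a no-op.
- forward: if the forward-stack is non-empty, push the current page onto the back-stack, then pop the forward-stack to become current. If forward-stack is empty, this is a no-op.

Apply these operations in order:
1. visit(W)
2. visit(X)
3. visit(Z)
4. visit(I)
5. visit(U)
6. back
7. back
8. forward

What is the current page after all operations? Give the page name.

Answer: I

Derivation:
After 1 (visit(W)): cur=W back=1 fwd=0
After 2 (visit(X)): cur=X back=2 fwd=0
After 3 (visit(Z)): cur=Z back=3 fwd=0
After 4 (visit(I)): cur=I back=4 fwd=0
After 5 (visit(U)): cur=U back=5 fwd=0
After 6 (back): cur=I back=4 fwd=1
After 7 (back): cur=Z back=3 fwd=2
After 8 (forward): cur=I back=4 fwd=1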